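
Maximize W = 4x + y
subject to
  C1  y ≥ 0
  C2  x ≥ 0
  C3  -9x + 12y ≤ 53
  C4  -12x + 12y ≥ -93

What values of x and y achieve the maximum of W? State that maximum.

x = 146/3, y = 491/12, maximum W = 2827/12

The optimum lies where -9x + 12y = 53 and -12x + 12y = -93.
Solving simultaneously gives x = 146/3, y = 491/12.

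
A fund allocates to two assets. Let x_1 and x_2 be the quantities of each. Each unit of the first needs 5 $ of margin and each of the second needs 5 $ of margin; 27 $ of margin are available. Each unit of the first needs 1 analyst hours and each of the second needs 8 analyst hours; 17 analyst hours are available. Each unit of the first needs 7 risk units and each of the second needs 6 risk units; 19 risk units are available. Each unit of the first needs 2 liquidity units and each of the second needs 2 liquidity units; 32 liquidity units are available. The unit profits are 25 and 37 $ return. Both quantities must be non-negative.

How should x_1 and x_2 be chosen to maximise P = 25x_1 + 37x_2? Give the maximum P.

x_1 = 1, x_2 = 2, maximum P = 99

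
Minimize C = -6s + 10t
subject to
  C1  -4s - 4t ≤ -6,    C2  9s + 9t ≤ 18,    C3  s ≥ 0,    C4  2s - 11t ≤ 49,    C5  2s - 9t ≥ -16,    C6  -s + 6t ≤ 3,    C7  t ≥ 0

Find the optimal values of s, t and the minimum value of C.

Vertices and C = -6s + 10t:
  (6/7, 9/14) → C = 9/7
  (3/2, 0) → C = -9
  (9/7, 5/7) → C = -4/7
  (2, 0) → C = -12

At the optimal vertex, 9s + 9t = 18 and t = 0.
Solving simultaneously gives s = 2, t = 0.

s = 2, t = 0, minimum C = -12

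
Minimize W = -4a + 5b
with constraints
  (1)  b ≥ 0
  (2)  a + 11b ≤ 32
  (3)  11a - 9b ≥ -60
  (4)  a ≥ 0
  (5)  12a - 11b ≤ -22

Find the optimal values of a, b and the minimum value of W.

a = 0, b = 2, minimum W = 10

The binding constraints are a = 0 and 12a - 11b = -22.
Solving simultaneously gives a = 0, b = 2.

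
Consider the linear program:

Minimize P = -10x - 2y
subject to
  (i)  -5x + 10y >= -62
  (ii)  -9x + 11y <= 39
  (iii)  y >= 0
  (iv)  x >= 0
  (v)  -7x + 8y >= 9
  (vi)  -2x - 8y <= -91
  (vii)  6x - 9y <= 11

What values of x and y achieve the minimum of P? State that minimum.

x = 213/5, y = 192/5, minimum P = -2514/5

Extreme points and P = -10x - 2y:
  (213/5, 192/5) → P = -2514/5
  (689/94, 897/94) → P = -4342/47
  (82/9, 655/72) → P = -3935/36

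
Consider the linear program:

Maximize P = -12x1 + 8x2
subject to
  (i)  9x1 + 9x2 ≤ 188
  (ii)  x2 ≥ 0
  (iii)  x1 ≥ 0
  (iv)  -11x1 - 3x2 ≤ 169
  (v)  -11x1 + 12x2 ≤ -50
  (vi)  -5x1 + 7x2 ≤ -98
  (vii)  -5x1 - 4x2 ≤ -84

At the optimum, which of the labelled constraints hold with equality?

Feasible corners and P = -12x1 + 8x2:
  (188/9, 0) → P = -752/3
  (1099/54, 29/54) → P = -6478/27
  (98/5, 0) → P = -1176/5

The maximum is at (98/5, 0). Substituting into each constraint, equality holds for (ii) and (vi); the remaining constraints have slack.

(ii) and (vi)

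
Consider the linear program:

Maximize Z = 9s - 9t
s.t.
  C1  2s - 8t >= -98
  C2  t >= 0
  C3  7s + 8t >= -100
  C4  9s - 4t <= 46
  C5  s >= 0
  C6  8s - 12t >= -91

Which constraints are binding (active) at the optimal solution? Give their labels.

Vertices and Z = 9s - 9t:
  (95/8, 487/32) → Z = -963/32
  (56/5, 301/20) → Z = -693/20
  (46/9, 0) → Z = 46
  (0, 0) → Z = 0
  (0, 91/12) → Z = -273/4

The maximum is at (46/9, 0). Substituting into each constraint, equality holds for C2 and C4; the remaining constraints have slack.

C2 and C4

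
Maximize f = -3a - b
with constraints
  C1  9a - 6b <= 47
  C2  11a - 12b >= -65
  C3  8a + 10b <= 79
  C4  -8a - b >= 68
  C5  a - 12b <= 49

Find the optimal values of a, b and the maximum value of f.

a = -57/5, b = -151/30, maximum f = 1177/30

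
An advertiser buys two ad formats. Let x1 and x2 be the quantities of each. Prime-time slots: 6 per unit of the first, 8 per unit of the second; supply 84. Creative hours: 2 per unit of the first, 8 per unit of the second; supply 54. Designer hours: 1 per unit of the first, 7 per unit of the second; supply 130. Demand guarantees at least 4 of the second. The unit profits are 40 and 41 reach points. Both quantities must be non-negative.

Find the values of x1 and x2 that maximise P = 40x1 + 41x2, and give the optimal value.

x1 = 26/3, x2 = 4, maximum P = 1532/3

Vertices and P = 40x1 + 41x2:
  (0, 27/4) → P = 1107/4
  (0, 4) → P = 164
  (15/2, 39/8) → P = 3999/8
  (26/3, 4) → P = 1532/3

The optimum lies where 6x1 + 8x2 = 84 and x2 = 4.
Solving simultaneously gives x1 = 26/3, x2 = 4.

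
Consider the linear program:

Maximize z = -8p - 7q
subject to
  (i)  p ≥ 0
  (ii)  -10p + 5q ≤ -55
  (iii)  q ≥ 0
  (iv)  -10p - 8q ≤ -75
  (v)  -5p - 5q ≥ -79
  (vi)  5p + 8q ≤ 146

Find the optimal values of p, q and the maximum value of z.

Feasible corners and z = -8p - 7q:
  (163/26, 20/13) → z = -792/13
  (134/15, 103/15) → z = -1793/15
  (15/2, 0) → z = -60
  (79/5, 0) → z = -632/5

The optimum lies where q = 0 and -10p - 8q = -75.
Solving simultaneously gives p = 15/2, q = 0.

p = 15/2, q = 0, maximum z = -60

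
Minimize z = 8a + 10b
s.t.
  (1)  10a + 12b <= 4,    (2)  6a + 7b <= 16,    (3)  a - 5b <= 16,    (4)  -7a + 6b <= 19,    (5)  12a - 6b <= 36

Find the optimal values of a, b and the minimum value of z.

Corner points and z = 8a + 10b:
  (-17/12, 109/72) → z = 137/36
  (38/17, -26/17) → z = 44/17
  (-191/29, -131/29) → z = -2838/29
  (14/9, -26/9) → z = -148/9

a = -191/29, b = -131/29, minimum z = -2838/29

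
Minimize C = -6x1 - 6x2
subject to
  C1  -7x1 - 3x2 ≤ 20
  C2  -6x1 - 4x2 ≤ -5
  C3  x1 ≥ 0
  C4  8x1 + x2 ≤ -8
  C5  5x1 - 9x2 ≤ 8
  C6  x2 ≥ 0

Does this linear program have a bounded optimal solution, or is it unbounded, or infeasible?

infeasible

The boundaries -7x1 - 3x2 = 20 and -6x1 - 4x2 = -5 meet at (-19/2, 31/2), but that point violates x1 ≥ 0. Every candidate vertex is excluded by some other constraint, so the feasible region is empty.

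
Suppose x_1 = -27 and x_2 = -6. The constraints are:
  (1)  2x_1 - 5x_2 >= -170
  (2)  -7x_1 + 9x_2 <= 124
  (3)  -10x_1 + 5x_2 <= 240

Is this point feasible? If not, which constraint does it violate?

Constraint (2): -7x_1 + 9x_2 = 135, which is not ≤ 124. All other constraints are satisfied.

not feasible — violates (2)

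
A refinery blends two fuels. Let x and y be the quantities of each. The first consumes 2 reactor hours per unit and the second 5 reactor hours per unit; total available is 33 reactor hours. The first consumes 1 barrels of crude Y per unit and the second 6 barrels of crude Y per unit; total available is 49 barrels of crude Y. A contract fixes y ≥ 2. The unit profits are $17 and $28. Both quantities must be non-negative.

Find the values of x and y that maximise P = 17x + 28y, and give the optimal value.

x = 23/2, y = 2, maximum P = 503/2

Feasible corners and P = 17x + 28y:
  (0, 33/5) → P = 924/5
  (0, 2) → P = 56
  (23/2, 2) → P = 503/2

The optimum lies where 2x + 5y = 33 and y = 2.
Solving simultaneously gives x = 23/2, y = 2.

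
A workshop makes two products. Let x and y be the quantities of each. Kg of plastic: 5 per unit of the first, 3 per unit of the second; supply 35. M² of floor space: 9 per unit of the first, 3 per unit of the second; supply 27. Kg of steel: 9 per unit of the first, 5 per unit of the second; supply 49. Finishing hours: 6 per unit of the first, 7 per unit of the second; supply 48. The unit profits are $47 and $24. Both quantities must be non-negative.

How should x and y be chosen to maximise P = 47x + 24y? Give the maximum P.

x = 1, y = 6, maximum P = 191

Vertices and P = 47x + 24y:
  (0, 0) → P = 0
  (0, 48/7) → P = 1152/7
  (3, 0) → P = 141
  (1, 6) → P = 191

At the optimal vertex, 9x + 3y = 27 and 6x + 7y = 48.
Solving simultaneously gives x = 1, y = 6.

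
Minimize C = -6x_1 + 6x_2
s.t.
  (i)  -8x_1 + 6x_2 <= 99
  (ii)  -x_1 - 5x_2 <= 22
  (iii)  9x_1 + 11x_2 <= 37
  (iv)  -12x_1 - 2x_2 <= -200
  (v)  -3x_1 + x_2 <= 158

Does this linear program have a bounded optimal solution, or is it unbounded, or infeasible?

infeasible

The boundaries -8x_1 + 6x_2 = 99 and -x_1 - 5x_2 = 22 meet at (-627/46, -77/46), but that point violates -12x_1 - 2x_2 ≤ -200. Every candidate vertex is excluded by some other constraint, so the feasible region is empty.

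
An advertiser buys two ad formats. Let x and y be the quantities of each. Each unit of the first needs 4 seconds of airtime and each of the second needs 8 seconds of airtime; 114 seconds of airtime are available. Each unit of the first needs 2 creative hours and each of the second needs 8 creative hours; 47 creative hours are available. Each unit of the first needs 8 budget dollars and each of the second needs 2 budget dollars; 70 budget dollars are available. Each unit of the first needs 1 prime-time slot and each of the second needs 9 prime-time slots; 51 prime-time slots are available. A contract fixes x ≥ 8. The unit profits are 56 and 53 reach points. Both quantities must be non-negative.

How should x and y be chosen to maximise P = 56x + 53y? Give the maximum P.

x = 8, y = 3, maximum P = 607

Corner points and P = 56x + 53y:
  (35/4, 0) → P = 490
  (8, 0) → P = 448
  (8, 3) → P = 607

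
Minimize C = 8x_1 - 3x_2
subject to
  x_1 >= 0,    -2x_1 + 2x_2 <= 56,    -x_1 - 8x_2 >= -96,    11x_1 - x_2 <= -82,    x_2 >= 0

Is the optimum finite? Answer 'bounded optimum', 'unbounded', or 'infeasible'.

The boundaries x_1 = 0 and -x_1 - 8x_2 = -96 meet at (0, 12), but that point violates 11x_1 - x_2 ≤ -82. Every candidate vertex is excluded by some other constraint, so the feasible region is empty.

infeasible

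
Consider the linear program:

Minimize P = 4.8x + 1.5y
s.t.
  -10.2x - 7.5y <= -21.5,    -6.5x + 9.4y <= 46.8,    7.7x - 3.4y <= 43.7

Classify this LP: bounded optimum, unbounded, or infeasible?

bounded optimum

Corner points and P = 4.8x + 1.5y:
  (-14890/14463, 61711/14463) → P = 14063/9642
  (40085/9243, -28019/9243) → P = 100253/6162
  (28495/2514, 64441/5028) → P = 246809/3352
The feasible region has finitely many vertices and no improving ray; the minimum is 14063/9642 at (-14890/14463, 61711/14463).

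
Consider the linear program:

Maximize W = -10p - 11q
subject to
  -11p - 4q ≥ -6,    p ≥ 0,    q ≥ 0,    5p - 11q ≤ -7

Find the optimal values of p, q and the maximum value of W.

p = 0, q = 7/11, maximum W = -7

Vertices and W = -10p - 11q:
  (0, 3/2) → W = -33/2
  (38/141, 107/141) → W = -519/47
  (0, 7/11) → W = -7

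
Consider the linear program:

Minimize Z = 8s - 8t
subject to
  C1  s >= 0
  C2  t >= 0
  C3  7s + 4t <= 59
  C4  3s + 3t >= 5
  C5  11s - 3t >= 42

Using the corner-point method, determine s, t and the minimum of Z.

s = 69/13, t = 71/13, minimum Z = -16/13

Corner points and Z = 8s - 8t:
  (59/7, 0) → Z = 472/7
  (42/11, 0) → Z = 336/11
  (69/13, 71/13) → Z = -16/13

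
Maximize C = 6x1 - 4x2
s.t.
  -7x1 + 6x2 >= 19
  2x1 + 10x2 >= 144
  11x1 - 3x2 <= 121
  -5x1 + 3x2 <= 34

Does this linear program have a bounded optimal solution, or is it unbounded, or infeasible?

bounded optimum

Extreme points and C = 6x1 - 4x2:
  (337/41, 523/41) → C = -70/41
  (87/5, 352/15) → C = 158/15
  (23/14, 197/14) → C = -325/7
  (155/6, 979/18) → C = -563/9
The feasible region has finitely many vertices and no improving ray; the maximum is 158/15 at (87/5, 352/15).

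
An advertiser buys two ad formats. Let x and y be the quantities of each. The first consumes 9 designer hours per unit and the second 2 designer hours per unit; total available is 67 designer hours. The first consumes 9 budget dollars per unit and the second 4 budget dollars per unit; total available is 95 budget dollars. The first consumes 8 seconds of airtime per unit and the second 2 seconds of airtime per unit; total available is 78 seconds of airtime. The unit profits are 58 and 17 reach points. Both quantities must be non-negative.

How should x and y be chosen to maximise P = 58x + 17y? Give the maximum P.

Corner points and P = 58x + 17y:
  (0, 0) → P = 0
  (0, 95/4) → P = 1615/4
  (67/9, 0) → P = 3886/9
  (13/3, 14) → P = 1468/3

x = 13/3, y = 14, maximum P = 1468/3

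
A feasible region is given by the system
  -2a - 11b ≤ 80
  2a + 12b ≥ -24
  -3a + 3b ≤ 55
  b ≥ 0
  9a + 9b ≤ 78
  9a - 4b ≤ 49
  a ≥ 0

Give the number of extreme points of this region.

Pairwise boundary intersections that survive every other constraint:
  (49/9, 0)
  (0, 0)
  (251/39, 29/13)
  (0, 26/3)

4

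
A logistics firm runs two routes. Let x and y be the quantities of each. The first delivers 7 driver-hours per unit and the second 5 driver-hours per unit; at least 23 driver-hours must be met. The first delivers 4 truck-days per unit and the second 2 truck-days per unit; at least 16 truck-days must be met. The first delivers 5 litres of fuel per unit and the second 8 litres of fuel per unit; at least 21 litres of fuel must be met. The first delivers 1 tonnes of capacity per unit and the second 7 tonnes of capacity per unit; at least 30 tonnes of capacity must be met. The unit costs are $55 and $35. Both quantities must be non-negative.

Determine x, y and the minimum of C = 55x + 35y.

x = 2, y = 4, minimum C = 250

Extreme points and C = 55x + 35y:
  (0, 8) → C = 280
  (30, 0) → C = 1650
  (2, 4) → C = 250
The feasible region is unbounded (it extends along (0, 1), (1, 0)), but C strictly increases along every unbounded feasible direction, so there is no improving ray and the minimum is attained at a vertex.

At the optimal vertex, 4x + 2y = 16 and x + 7y = 30.
Solving simultaneously gives x = 2, y = 4.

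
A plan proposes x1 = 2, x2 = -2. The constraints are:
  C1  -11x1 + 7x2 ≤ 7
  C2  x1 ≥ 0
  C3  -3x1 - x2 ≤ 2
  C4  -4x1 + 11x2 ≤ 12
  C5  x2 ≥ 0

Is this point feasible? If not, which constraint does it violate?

Constraint C5: x2 = -2, which is not ≥ 0. All other constraints are satisfied.

not feasible — violates C5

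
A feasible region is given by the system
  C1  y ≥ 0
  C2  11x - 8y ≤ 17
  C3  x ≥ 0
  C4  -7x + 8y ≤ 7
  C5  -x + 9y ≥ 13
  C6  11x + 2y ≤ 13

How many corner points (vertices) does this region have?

3

The feasible vertices (each the meet of two boundaries and inside every other half-plane) are:
  (41/55, 84/55)
  (15/17, 28/17)
  (91/101, 156/101)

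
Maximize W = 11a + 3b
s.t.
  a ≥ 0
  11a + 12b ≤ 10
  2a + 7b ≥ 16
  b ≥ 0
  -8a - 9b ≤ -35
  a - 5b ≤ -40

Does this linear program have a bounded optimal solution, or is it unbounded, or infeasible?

infeasible

The boundaries a = 0 and a - 5b = -40 meet at (0, 8), but that point violates 11a + 12b ≤ 10. Every candidate vertex is excluded by some other constraint, so the feasible region is empty.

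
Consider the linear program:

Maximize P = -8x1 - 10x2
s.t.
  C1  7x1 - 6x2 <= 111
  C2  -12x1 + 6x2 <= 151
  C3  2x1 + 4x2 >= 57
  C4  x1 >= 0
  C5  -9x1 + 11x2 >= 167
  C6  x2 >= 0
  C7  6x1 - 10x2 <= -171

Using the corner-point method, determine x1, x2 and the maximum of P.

Extreme points and P = -8x1 - 10x2:
  (2223/23, 2168/23) → P = -39464/23
  (0, 151/6) → P = -755/3
  (0, 171/10) → P = -171
  (211/24, 179/8) → P = -3529/12
The feasible region is unbounded (it extends along (1, 2), (6, 7)), but P strictly decreases along every unbounded feasible direction, so there is no improving ray and the maximum is attained at a vertex.

The optimum lies where x1 = 0 and 6x1 - 10x2 = -171.
Solving simultaneously gives x1 = 0, x2 = 171/10.

x1 = 0, x2 = 171/10, maximum P = -171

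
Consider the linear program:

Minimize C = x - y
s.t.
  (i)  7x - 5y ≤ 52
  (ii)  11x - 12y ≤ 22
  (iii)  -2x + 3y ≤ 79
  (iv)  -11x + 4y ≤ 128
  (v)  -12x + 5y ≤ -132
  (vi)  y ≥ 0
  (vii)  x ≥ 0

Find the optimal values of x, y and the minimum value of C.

x = 791/26, y = 606/13, minimum C = -421/26

The binding constraints are -2x + 3y = 79 and -12x + 5y = -132.
Solving simultaneously gives x = 791/26, y = 606/13.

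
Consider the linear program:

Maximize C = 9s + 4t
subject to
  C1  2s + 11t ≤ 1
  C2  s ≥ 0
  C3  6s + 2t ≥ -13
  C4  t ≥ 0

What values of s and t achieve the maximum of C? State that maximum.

s = 1/2, t = 0, maximum C = 9/2

Extreme points and C = 9s + 4t:
  (0, 1/11) → C = 4/11
  (1/2, 0) → C = 9/2
  (0, 0) → C = 0

At the optimal vertex, 2s + 11t = 1 and t = 0.
Solving simultaneously gives s = 1/2, t = 0.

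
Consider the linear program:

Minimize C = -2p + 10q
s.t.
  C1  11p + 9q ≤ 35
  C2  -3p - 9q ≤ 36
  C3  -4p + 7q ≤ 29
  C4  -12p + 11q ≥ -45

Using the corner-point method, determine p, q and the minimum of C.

p = 3/47, q = -189/47, minimum C = -1896/47

Extreme points and C = -2p + 10q:
  (-16/113, 459/113) → C = 4622/113
  (790/229, -75/229) → C = -2330/229
  (-9, -1) → C = 8
  (3/47, -189/47) → C = -1896/47

The optimum lies where -3p - 9q = 36 and -12p + 11q = -45.
Solving simultaneously gives p = 3/47, q = -189/47.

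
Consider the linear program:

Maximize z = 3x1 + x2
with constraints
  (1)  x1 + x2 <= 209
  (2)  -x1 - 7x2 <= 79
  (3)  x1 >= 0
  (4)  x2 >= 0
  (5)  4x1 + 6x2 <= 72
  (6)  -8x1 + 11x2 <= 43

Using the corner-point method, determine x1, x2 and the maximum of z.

Vertices and z = 3x1 + x2:
  (0, 0) → z = 0
  (0, 43/11) → z = 43/11
  (18, 0) → z = 54
  (267/46, 187/23) → z = 1175/46

x1 = 18, x2 = 0, maximum z = 54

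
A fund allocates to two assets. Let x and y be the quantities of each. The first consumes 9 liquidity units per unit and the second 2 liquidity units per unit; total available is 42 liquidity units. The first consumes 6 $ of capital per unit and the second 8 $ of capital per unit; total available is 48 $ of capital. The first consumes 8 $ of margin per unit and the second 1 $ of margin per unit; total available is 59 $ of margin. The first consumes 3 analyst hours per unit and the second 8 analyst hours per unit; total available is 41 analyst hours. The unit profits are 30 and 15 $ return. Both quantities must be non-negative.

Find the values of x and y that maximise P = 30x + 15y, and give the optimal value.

Extreme points and P = 30x + 15y:
  (0, 0) → P = 0
  (0, 41/8) → P = 615/8
  (14/3, 0) → P = 140
  (4, 3) → P = 165
  (7/3, 17/4) → P = 535/4

x = 4, y = 3, maximum P = 165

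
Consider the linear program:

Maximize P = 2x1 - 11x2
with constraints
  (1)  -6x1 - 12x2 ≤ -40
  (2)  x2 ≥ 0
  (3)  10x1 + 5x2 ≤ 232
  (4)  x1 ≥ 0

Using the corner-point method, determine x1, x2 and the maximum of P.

Vertices and P = 2x1 - 11x2:
  (20/3, 0) → P = 40/3
  (0, 10/3) → P = -110/3
  (116/5, 0) → P = 232/5
  (0, 232/5) → P = -2552/5

At the optimal vertex, x2 = 0 and 10x1 + 5x2 = 232.
Solving simultaneously gives x1 = 116/5, x2 = 0.

x1 = 116/5, x2 = 0, maximum P = 232/5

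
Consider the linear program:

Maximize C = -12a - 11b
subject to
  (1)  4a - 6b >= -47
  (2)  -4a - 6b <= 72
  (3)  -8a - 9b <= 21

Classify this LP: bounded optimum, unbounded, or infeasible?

Feasible corners and C = -12a - 11b:
  (-183/28, 73/21) → C = 844/21
  (87/2, -41) → C = -71
The feasible region has finitely many vertices and no improving ray; the maximum is 844/21 at (-183/28, 73/21).

bounded optimum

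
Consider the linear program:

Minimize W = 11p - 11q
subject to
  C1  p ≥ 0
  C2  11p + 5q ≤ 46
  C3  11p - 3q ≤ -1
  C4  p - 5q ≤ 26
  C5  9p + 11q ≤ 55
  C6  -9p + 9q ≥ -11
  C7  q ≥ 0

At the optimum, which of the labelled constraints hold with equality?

C1 and C5

Corner points and W = 11p - 11q:
  (0, 1/3) → W = -11/3
  (0, 5) → W = -55
  (77/74, 307/74) → W = -1265/37

The minimum is at (0, 5). Substituting into each constraint, equality holds for C1 and C5; the remaining constraints have slack.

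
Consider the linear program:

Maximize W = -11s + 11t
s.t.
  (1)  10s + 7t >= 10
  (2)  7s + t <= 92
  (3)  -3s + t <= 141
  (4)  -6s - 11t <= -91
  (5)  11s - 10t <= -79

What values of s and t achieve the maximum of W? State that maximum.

s = -49/10, t = 1263/10, maximum W = 7216/5

The binding constraints are 7s + t = 92 and -3s + t = 141.
Solving simultaneously gives s = -49/10, t = 1263/10.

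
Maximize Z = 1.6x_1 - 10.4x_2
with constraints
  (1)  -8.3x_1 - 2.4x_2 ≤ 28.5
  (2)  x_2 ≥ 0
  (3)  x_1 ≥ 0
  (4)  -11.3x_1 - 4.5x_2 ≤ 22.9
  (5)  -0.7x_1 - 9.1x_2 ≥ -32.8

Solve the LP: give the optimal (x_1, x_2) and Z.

Feasible corners and Z = 1.6x_1 - 10.4x_2:
  (0, 0) → Z = 0
  (328/7, 0) → Z = 2624/35
  (0, 328/91) → Z = -1312/35

The binding constraints are x_2 = 0 and -0.7x_1 - 9.1x_2 = -32.8.
Solving simultaneously gives x_1 = 328/7, x_2 = 0.

x_1 = 328/7, x_2 = 0, maximum Z = 2624/35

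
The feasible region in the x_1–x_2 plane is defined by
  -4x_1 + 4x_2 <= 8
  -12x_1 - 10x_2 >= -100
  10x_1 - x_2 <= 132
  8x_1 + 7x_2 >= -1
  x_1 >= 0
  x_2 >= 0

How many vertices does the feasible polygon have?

4

The feasible vertices (each the meet of two boundaries and inside every other half-plane) are:
  (40/11, 62/11)
  (0, 2)
  (25/3, 0)
  (0, 0)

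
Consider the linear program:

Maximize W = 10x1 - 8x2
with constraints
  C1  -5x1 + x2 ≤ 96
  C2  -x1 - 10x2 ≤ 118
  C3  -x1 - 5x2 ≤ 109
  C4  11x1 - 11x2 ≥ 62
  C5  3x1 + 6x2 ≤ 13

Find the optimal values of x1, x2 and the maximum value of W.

Corner points and W = 10x1 - 8x2:
  (-678/121, -1360/121) → W = 4100/121
  (419/12, -367/24) → W = 943/2
  (515/99, -43/99) → W = 5494/99

The binding constraints are -x1 - 10x2 = 118 and 3x1 + 6x2 = 13.
Solving simultaneously gives x1 = 419/12, x2 = -367/24.

x1 = 419/12, x2 = -367/24, maximum W = 943/2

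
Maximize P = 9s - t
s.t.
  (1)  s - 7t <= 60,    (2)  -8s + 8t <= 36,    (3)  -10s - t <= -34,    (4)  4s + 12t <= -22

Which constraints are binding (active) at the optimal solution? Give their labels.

Feasible corners and P = 9s - t:
  (298/71, -566/71) → P = 3248/71
  (283/20, -131/20) → P = 1339/10
  (215/58, -89/29) → P = 2113/58

The maximum is at (283/20, -131/20). Substituting into each constraint, equality holds for (1) and (4); the remaining constraints have slack.

(1) and (4)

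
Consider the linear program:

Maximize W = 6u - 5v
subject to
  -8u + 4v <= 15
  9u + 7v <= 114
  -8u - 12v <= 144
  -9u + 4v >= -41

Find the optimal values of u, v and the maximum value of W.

u = -3/5, v = -58/5, maximum W = 272/5

Corner points and W = 6u - 5v:
  (351/92, 1047/92) → W = -3129/92
  (-189/32, -129/16) → W = 39/8
  (743/99, 73/11) → W = 391/33
  (-3/5, -58/5) → W = 272/5

The optimum lies where -8u - 12v = 144 and -9u + 4v = -41.
Solving simultaneously gives u = -3/5, v = -58/5.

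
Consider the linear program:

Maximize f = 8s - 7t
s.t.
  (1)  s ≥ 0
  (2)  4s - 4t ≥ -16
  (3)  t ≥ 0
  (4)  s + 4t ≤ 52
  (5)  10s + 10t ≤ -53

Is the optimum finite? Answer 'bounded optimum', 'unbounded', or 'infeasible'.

infeasible

The boundaries s = 0 and 4s - 4t = -16 meet at (0, 4), but that point violates 10s + 10t ≤ -53. Every candidate vertex is excluded by some other constraint, so the feasible region is empty.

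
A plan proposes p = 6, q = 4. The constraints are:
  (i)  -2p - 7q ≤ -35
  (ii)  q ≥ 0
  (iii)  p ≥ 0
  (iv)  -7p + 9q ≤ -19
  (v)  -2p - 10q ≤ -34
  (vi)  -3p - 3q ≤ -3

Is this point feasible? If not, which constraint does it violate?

not feasible — violates (iv)

Constraint (iv): -7p + 9q = -6, which is not ≤ -19. All other constraints are satisfied.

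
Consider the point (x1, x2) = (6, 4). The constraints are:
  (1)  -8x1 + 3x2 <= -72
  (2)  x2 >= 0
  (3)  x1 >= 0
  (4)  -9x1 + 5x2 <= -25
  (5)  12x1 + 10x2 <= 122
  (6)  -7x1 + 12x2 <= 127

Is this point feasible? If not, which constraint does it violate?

Constraint (1): -8x1 + 3x2 = -36, which is not ≤ -72. All other constraints are satisfied.

not feasible — violates (1)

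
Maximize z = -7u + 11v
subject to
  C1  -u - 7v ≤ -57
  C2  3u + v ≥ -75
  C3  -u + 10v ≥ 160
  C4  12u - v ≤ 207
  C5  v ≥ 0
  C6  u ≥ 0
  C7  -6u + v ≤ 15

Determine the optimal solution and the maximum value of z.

u = 37, v = 237, maximum z = 2348

The optimum lies where 12u - v = 207 and -6u + v = 15.
Solving simultaneously gives u = 37, v = 237.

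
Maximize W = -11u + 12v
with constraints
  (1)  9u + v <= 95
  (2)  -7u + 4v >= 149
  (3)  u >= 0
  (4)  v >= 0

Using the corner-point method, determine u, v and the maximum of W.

u = 0, v = 95, maximum W = 1140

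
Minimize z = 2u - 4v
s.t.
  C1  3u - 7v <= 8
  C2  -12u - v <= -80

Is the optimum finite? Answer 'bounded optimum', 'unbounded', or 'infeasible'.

From the feasible point (568/87, 48/29), moving in the direction (-1, 12) keeps every constraint satisfied while z decreases without bound.

unbounded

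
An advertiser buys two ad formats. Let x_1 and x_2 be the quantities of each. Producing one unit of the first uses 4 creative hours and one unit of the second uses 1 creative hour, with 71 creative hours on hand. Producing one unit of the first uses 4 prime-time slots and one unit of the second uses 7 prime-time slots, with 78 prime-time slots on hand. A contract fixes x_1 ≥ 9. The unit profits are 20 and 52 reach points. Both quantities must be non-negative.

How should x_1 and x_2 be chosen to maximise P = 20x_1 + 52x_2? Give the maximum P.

The optimum lies where 4x_1 + 7x_2 = 78 and x_1 = 9.
Solving simultaneously gives x_1 = 9, x_2 = 6.

x_1 = 9, x_2 = 6, maximum P = 492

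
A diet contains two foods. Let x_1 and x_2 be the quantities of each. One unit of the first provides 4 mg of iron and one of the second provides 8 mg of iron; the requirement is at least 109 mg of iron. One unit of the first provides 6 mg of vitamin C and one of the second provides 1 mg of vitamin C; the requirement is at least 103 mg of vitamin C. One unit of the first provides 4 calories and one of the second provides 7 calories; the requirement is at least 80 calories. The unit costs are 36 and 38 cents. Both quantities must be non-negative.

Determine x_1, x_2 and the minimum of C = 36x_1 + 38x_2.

x_1 = 65/4, x_2 = 11/2, minimum C = 794

Vertices and C = 36x_1 + 38x_2:
  (0, 103) → C = 3914
  (109/4, 0) → C = 981
  (65/4, 11/2) → C = 794
The feasible region is unbounded (it extends along (0, 1), (1, 0)), but C strictly increases along every unbounded feasible direction, so there is no improving ray and the minimum is attained at a vertex.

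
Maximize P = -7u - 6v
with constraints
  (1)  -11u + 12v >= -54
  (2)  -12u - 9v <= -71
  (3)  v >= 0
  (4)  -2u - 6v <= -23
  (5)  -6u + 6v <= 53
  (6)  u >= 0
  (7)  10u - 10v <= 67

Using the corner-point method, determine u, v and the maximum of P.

u = 73/18, v = 67/27, maximum P = -779/18

Vertices and P = -7u - 6v:
  (20/3, 29/18) → P = -169/3
  (132/5, 197/10) → P = -303
  (73/18, 67/27) → P = -779/18
  (0, 71/9) → P = -142/3
  (0, 53/6) → P = -53
The feasible region is unbounded (it extends along (1, 1)), but P strictly decreases along every unbounded feasible direction, so there is no improving ray and the maximum is attained at a vertex.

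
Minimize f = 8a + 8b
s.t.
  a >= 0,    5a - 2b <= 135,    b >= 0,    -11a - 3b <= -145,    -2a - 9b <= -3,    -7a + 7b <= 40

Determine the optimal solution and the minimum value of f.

Feasible corners and f = 8a + 8b:
  (27, 0) → f = 216
  (1025/21, 1145/21) → f = 2480/3
  (145/11, 0) → f = 1160/11
  (895/98, 1455/98) → f = 9400/49

a = 145/11, b = 0, minimum f = 1160/11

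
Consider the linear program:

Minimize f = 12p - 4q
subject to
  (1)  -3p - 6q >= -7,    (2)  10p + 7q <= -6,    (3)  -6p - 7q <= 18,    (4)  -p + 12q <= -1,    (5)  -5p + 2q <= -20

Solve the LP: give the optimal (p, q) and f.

At the optimal vertex, -6p - 7q = 18 and -5p + 2q = -20.
Solving simultaneously gives p = 104/47, q = -210/47.

p = 104/47, q = -210/47, minimum f = 2088/47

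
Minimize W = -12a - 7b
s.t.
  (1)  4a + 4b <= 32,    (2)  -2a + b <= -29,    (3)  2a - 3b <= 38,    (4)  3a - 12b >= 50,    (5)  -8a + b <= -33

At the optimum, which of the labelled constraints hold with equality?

Feasible corners and W = -12a - 7b:
  (37/3, -13/3) → W = -353/3
  (62/5, -22/5) → W = -118
  (49/4, -9/2) → W = -231/2

The minimum is at (62/5, -22/5). Substituting into each constraint, equality holds for (1) and (3); the remaining constraints have slack.

(1) and (3)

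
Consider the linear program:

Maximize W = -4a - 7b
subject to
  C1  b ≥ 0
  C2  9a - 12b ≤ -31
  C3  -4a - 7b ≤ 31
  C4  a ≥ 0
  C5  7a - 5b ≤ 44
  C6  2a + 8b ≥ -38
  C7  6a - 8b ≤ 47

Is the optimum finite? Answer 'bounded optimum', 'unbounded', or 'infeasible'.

bounded optimum

Vertices and W = -4a - 7b:
  (0, 31/12) → W = -217/12
  (683/39, 613/39) → W = -2341/13
The feasible region has finitely many vertices and no improving ray; the maximum is -217/12 at (0, 31/12).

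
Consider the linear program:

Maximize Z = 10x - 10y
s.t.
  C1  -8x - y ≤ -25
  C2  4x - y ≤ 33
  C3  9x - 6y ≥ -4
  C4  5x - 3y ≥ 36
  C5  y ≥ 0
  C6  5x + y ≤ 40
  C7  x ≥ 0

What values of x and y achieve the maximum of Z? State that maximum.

Vertices and Z = 10x - 10y:
  (36/5, 0) → Z = 72
  (39/5, 1) → Z = 68
  (8, 0) → Z = 80

x = 8, y = 0, maximum Z = 80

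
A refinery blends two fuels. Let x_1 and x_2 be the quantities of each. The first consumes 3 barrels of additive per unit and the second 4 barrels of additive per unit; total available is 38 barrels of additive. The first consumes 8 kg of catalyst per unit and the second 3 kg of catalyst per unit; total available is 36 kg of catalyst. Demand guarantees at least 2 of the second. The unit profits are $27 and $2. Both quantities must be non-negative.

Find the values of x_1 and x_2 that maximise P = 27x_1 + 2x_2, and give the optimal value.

The binding constraints are 8x_1 + 3x_2 = 36 and x_2 = 2.
Solving simultaneously gives x_1 = 15/4, x_2 = 2.

x_1 = 15/4, x_2 = 2, maximum P = 421/4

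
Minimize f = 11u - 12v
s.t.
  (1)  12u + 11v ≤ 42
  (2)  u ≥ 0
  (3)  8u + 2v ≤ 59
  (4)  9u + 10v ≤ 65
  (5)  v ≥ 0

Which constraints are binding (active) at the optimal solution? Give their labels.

Vertices and f = 11u - 12v:
  (0, 42/11) → f = -504/11
  (7/2, 0) → f = 77/2
  (0, 0) → f = 0

The minimum is at (0, 42/11). Substituting into each constraint, equality holds for (1) and (2); the remaining constraints have slack.

(1) and (2)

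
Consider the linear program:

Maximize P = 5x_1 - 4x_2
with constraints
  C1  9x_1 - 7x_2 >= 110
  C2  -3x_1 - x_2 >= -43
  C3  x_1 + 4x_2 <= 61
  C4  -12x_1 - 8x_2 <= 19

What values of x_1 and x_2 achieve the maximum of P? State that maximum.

x_1 = 121/4, x_2 = -191/4, maximum P = 1369/4

At the optimal vertex, -3x_1 - x_2 = -43 and -12x_1 - 8x_2 = 19.
Solving simultaneously gives x_1 = 121/4, x_2 = -191/4.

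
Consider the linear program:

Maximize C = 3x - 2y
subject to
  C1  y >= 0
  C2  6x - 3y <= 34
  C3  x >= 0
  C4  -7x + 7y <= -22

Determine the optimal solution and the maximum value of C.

x = 17/3, y = 0, maximum C = 17

Extreme points and C = 3x - 2y:
  (17/3, 0) → C = 17
  (22/7, 0) → C = 66/7
  (172/21, 106/21) → C = 304/21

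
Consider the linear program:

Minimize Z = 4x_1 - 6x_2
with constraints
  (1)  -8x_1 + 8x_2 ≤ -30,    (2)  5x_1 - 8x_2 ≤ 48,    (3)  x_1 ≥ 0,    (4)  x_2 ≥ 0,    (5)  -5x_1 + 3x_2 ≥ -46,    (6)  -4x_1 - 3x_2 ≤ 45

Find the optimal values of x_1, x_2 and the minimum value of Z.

Corner points and Z = 4x_1 - 6x_2:
  (15/4, 0) → Z = 15
  (139/8, 109/8) → Z = -49/4
  (46/5, 0) → Z = 184/5

x_1 = 139/8, x_2 = 109/8, minimum Z = -49/4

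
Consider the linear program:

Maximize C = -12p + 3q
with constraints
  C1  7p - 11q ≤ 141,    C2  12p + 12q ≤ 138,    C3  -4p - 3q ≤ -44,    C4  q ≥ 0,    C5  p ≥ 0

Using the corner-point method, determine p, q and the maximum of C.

Vertices and C = -12p + 3q:
  (19/2, 2) → C = -108
  (23/2, 0) → C = -138
  (11, 0) → C = -132

p = 19/2, q = 2, maximum C = -108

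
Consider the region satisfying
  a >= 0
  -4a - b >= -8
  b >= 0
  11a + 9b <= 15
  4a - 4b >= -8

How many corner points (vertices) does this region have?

3

Intersecting each pair of boundary lines and keeping only the points that satisfy every inequality leaves:
  (0, 0)
  (0, 5/3)
  (15/11, 0)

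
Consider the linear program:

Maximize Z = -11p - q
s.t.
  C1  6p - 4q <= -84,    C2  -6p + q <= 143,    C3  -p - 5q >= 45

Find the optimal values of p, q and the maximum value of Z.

Corner points and Z = -11p - q:
  (-244/9, -59/3) → Z = 2861/9
  (-300/17, -93/17) → Z = 3393/17
  (-760/31, -127/31) → Z = 8487/31

p = -244/9, q = -59/3, maximum Z = 2861/9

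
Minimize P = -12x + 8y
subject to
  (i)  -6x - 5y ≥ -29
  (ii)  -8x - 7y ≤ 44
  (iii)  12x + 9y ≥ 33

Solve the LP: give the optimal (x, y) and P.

The optimum lies where -6x - 5y = -29 and -8x - 7y = 44.
Solving simultaneously gives x = 423/2, y = -248.

x = 423/2, y = -248, minimum P = -4522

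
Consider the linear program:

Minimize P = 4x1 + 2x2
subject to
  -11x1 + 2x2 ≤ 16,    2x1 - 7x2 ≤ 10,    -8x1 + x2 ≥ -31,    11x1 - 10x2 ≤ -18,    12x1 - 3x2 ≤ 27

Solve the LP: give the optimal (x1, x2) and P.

x1 = -31/22, x2 = 1/4, minimum P = -113/22

Corner points and P = 4x1 + 2x2:
  (78/5, 469/5) → P = 250
  (-31/22, 1/4) → P = -113/22
  (11/2, 13) → P = 48
  (108/29, 171/29) → P = 774/29

At the optimal vertex, -11x1 + 2x2 = 16 and 11x1 - 10x2 = -18.
Solving simultaneously gives x1 = -31/22, x2 = 1/4.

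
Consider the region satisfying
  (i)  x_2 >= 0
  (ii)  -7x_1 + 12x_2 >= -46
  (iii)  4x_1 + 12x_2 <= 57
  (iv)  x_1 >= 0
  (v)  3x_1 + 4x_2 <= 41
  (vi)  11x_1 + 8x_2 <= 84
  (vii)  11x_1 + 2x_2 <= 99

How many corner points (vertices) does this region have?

Intersecting each pair of boundary lines and keeping only the points that satisfy every inequality leaves:
  (46/7, 0)
  (0, 0)
  (344/47, 41/94)
  (0, 19/4)
  (138/25, 291/100)

5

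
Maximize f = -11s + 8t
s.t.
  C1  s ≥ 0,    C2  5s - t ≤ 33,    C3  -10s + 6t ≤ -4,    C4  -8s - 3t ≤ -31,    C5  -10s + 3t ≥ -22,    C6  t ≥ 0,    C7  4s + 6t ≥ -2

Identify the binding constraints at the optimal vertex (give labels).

C3 and C5

Extreme points and f = -11s + 8t:
  (33/13, 139/39) → f = 23/39
  (4, 6) → f = 4
  (53/18, 67/27) → f = -677/54

The maximum is at (4, 6). Substituting into each constraint, equality holds for C3 and C5; the remaining constraints have slack.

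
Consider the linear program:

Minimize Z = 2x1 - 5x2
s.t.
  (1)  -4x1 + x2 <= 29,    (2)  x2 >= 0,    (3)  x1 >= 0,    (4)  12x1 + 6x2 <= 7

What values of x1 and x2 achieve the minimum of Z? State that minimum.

At the optimal vertex, x1 = 0 and 12x1 + 6x2 = 7.
Solving simultaneously gives x1 = 0, x2 = 7/6.

x1 = 0, x2 = 7/6, minimum Z = -35/6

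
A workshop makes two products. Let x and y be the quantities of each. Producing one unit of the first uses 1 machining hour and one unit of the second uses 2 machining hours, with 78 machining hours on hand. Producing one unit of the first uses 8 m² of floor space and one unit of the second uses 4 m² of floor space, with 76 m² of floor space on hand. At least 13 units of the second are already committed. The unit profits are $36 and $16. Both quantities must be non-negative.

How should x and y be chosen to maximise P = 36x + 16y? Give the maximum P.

x = 3, y = 13, maximum P = 316

The optimum lies where 8x + 4y = 76 and y = 13.
Solving simultaneously gives x = 3, y = 13.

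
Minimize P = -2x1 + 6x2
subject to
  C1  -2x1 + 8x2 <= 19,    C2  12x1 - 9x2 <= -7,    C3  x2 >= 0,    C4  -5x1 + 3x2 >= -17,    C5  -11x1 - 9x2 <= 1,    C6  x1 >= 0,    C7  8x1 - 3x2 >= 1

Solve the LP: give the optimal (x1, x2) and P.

Feasible corners and P = -2x1 + 6x2:
  (115/78, 107/39) → P = 527/39
  (65/58, 77/29) → P = 397/29
  (5/6, 17/9) → P = 29/3

x1 = 5/6, x2 = 17/9, minimum P = 29/3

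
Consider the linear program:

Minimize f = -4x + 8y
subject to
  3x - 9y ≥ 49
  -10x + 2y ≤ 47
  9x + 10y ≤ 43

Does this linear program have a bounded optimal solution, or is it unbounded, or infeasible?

unbounded

From the feasible point (-521/84, -631/84), moving in the direction (10, -9) keeps every constraint satisfied while f decreases without bound.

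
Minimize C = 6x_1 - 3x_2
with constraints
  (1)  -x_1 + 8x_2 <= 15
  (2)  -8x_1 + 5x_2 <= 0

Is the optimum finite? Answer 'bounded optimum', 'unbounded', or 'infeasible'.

From the feasible point (75/59, 120/59), moving in the direction (-5, -8) keeps every constraint satisfied while C decreases without bound.

unbounded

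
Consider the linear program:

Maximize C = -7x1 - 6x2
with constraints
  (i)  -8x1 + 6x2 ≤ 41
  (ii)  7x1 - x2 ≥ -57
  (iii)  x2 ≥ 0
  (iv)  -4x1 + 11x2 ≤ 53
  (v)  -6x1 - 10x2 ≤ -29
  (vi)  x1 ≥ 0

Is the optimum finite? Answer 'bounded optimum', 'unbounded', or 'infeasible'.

bounded optimum

Feasible corners and C = -7x1 - 6x2:
  (29/6, 0) → C = -203/6
  (0, 53/11) → C = -318/11
  (0, 29/10) → C = -87/5
The feasible region has finitely many vertices and no improving ray; the maximum is -87/5 at (0, 29/10).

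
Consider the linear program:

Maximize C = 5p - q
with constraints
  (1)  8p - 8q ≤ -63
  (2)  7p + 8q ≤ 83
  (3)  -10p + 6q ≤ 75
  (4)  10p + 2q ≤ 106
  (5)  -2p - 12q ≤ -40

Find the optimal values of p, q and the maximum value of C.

Corner points and C = 5p - q:
  (4/3, 221/24) → C = -61/24
  (-109/28, 223/56) → C = -1313/56
  (-51/61, 1355/122) → C = -1865/122
  (-5, 25/6) → C = -175/6

p = 4/3, q = 221/24, maximum C = -61/24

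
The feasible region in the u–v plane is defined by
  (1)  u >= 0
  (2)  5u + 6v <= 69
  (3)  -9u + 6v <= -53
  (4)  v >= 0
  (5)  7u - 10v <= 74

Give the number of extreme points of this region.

4

Pairwise boundary intersections that survive every other constraint:
  (61/7, 89/21)
  (567/46, 113/92)
  (53/9, 0)
  (74/7, 0)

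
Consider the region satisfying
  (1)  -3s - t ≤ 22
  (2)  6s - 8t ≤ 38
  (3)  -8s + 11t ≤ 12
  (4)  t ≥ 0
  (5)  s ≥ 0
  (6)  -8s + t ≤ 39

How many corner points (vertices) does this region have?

4

Pairwise boundary intersections that survive every other constraint:
  (257, 188)
  (19/3, 0)
  (0, 12/11)
  (0, 0)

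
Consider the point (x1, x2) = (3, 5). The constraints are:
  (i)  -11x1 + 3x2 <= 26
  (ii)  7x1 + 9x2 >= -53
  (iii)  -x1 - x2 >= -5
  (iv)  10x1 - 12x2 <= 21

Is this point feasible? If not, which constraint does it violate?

Constraint (iii): -x1 - x2 = -8, which is not ≥ -5. All other constraints are satisfied.

not feasible — violates (iii)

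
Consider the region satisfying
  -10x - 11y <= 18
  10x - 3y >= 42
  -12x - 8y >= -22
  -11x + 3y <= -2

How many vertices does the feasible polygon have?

3

Intersecting each pair of boundary lines and keeping only the points that satisfy every inequality leaves:
  (102/35, -30/7)
  (193/26, -109/13)
  (201/58, -71/29)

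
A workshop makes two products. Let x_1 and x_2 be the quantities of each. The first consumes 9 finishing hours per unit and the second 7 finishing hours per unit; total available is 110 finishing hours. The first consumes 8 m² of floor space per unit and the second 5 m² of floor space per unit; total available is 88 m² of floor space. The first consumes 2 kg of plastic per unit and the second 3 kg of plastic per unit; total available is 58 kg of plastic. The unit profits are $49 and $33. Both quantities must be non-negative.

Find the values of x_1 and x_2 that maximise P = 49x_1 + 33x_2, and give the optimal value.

Vertices and P = 49x_1 + 33x_2:
  (0, 0) → P = 0
  (0, 110/7) → P = 3630/7
  (11, 0) → P = 539
  (6, 8) → P = 558

The optimum lies where 9x_1 + 7x_2 = 110 and 8x_1 + 5x_2 = 88.
Solving simultaneously gives x_1 = 6, x_2 = 8.

x_1 = 6, x_2 = 8, maximum P = 558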